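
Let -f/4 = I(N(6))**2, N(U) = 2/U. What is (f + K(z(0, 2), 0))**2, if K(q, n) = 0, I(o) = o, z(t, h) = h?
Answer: 16/81 ≈ 0.19753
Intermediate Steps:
f = -4/9 (f = -4*(2/6)**2 = -4*(2*(1/6))**2 = -4*(1/3)**2 = -4*1/9 = -4/9 ≈ -0.44444)
(f + K(z(0, 2), 0))**2 = (-4/9 + 0)**2 = (-4/9)**2 = 16/81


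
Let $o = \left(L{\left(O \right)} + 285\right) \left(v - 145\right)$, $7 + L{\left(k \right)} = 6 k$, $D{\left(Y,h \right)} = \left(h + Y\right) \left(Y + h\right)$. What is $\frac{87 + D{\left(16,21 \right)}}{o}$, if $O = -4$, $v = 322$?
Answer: $\frac{728}{22479} \approx 0.032386$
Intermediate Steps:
$D{\left(Y,h \right)} = \left(Y + h\right)^{2}$ ($D{\left(Y,h \right)} = \left(Y + h\right) \left(Y + h\right) = \left(Y + h\right)^{2}$)
$L{\left(k \right)} = -7 + 6 k$
$o = 44958$ ($o = \left(\left(-7 + 6 \left(-4\right)\right) + 285\right) \left(322 - 145\right) = \left(\left(-7 - 24\right) + 285\right) 177 = \left(-31 + 285\right) 177 = 254 \cdot 177 = 44958$)
$\frac{87 + D{\left(16,21 \right)}}{o} = \frac{87 + \left(16 + 21\right)^{2}}{44958} = \left(87 + 37^{2}\right) \frac{1}{44958} = \left(87 + 1369\right) \frac{1}{44958} = 1456 \cdot \frac{1}{44958} = \frac{728}{22479}$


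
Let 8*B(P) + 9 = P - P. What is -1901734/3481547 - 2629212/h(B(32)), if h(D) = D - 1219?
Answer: 73211238382138/33983380267 ≈ 2154.3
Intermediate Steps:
B(P) = -9/8 (B(P) = -9/8 + (P - P)/8 = -9/8 + (⅛)*0 = -9/8 + 0 = -9/8)
h(D) = -1219 + D
-1901734/3481547 - 2629212/h(B(32)) = -1901734/3481547 - 2629212/(-1219 - 9/8) = -1901734*1/3481547 - 2629212/(-9761/8) = -1901734/3481547 - 2629212*(-8/9761) = -1901734/3481547 + 21033696/9761 = 73211238382138/33983380267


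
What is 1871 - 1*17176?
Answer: -15305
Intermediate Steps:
1871 - 1*17176 = 1871 - 17176 = -15305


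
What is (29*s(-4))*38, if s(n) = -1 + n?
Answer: -5510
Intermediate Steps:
(29*s(-4))*38 = (29*(-1 - 4))*38 = (29*(-5))*38 = -145*38 = -5510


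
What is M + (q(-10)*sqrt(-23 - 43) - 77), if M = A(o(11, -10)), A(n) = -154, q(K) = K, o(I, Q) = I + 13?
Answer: -231 - 10*I*sqrt(66) ≈ -231.0 - 81.24*I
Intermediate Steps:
o(I, Q) = 13 + I
M = -154
M + (q(-10)*sqrt(-23 - 43) - 77) = -154 + (-10*sqrt(-23 - 43) - 77) = -154 + (-10*I*sqrt(66) - 77) = -154 + (-77 - 10*I*sqrt(66)) = -231 - 10*I*sqrt(66)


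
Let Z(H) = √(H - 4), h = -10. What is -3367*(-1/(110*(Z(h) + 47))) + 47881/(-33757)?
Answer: (-5266910*√14 + 133884951*I)/(3713270*(√14 - 47*I)) ≈ -0.77125 - 0.05152*I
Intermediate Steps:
Z(H) = √(-4 + H)
-3367*(-1/(110*(Z(h) + 47))) + 47881/(-33757) = -3367*(-1/(110*(√(-4 - 10) + 47))) + 47881/(-33757) = -3367*(-1/(110*(√(-14) + 47))) + 47881*(-1/33757) = -3367*(-1/(110*(I*√14 + 47))) - 47881/33757 = -3367*(-1/(110*(47 + I*√14))) - 47881/33757 = -3367/(-5170 - 110*I*√14) - 47881/33757 = -47881/33757 - 3367/(-5170 - 110*I*√14)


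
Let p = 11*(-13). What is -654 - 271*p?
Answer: 38099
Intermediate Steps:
p = -143
-654 - 271*p = -654 - 271*(-143) = -654 + 38753 = 38099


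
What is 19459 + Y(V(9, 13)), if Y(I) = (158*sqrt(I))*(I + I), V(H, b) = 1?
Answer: 19775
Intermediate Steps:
Y(I) = 316*I**(3/2) (Y(I) = (158*sqrt(I))*(2*I) = 316*I**(3/2))
19459 + Y(V(9, 13)) = 19459 + 316*1**(3/2) = 19459 + 316*1 = 19459 + 316 = 19775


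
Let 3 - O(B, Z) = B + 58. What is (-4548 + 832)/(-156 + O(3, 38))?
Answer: 1858/107 ≈ 17.364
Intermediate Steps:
O(B, Z) = -55 - B (O(B, Z) = 3 - (B + 58) = 3 - (58 + B) = 3 + (-58 - B) = -55 - B)
(-4548 + 832)/(-156 + O(3, 38)) = (-4548 + 832)/(-156 + (-55 - 1*3)) = -3716/(-156 + (-55 - 3)) = -3716/(-156 - 58) = -3716/(-214) = -3716*(-1/214) = 1858/107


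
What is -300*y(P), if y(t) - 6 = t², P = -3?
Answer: -4500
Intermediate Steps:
y(t) = 6 + t²
-300*y(P) = -300*(6 + (-3)²) = -300*(6 + 9) = -300*15 = -4500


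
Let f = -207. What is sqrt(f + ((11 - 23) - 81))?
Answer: 10*I*sqrt(3) ≈ 17.32*I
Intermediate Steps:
sqrt(f + ((11 - 23) - 81)) = sqrt(-207 + ((11 - 23) - 81)) = sqrt(-207 + (-12 - 81)) = sqrt(-207 - 93) = sqrt(-300) = 10*I*sqrt(3)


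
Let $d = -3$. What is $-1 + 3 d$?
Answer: $-10$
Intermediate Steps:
$-1 + 3 d = -1 + 3 \left(-3\right) = -1 - 9 = -10$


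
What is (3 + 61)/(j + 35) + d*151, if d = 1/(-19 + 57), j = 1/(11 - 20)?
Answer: 34651/5966 ≈ 5.8081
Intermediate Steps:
j = -⅑ (j = 1/(-9) = -⅑ ≈ -0.11111)
d = 1/38 ≈ 0.026316
(3 + 61)/(j + 35) + d*151 = (3 + 61)/(-⅑ + 35) + (1/38)*151 = 64/(314/9) + 151/38 = 64*(9/314) + 151/38 = 288/157 + 151/38 = 34651/5966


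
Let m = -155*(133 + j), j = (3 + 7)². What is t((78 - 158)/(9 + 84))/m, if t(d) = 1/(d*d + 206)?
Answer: -279/2083129510 ≈ -1.3393e-7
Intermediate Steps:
j = 100 (j = 10² = 100)
t(d) = 1/(206 + d²) (t(d) = 1/(d² + 206) = 1/(206 + d²))
m = -36115 (m = -155*(133 + 100) = -155*233 = -36115)
t((78 - 158)/(9 + 84))/m = 1/((206 + ((78 - 158)/(9 + 84))²)*(-36115)) = -1/36115/(206 + (-80/93)²) = -1/36115/(206 + 6400/8649) = -1/36115/(1788094/8649) = (8649/1788094)*(-1/36115) = -279/2083129510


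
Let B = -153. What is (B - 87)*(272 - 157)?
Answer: -27600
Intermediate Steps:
(B - 87)*(272 - 157) = (-153 - 87)*(272 - 157) = -240*115 = -27600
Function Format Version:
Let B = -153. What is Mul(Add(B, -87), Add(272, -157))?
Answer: -27600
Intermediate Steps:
Mul(Add(B, -87), Add(272, -157)) = Mul(Add(-153, -87), Add(272, -157)) = Mul(-240, 115) = -27600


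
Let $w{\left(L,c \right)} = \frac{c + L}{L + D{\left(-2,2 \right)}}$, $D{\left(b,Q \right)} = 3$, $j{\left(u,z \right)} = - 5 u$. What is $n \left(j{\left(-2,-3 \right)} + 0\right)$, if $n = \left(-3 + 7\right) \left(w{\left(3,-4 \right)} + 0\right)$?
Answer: $- \frac{20}{3} \approx -6.6667$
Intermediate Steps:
$w{\left(L,c \right)} = \frac{L + c}{3 + L}$ ($w{\left(L,c \right)} = \frac{c + L}{L + 3} = \frac{L + c}{3 + L}$)
$n = - \frac{2}{3}$ ($n = \left(-3 + 7\right) \left(\frac{3 - 4}{3 + 3} + 0\right) = 4 \left(\frac{1}{6} \left(-1\right) + 0\right) = 4 \left(- \frac{1}{6} + 0\right) = 4 \left(- \frac{1}{6}\right) = - \frac{2}{3} \approx -0.66667$)
$n \left(j{\left(-2,-3 \right)} + 0\right) = - \frac{2 \left(\left(-5\right) \left(-2\right) + 0\right)}{3} = - \frac{2 \left(10 + 0\right)}{3} = \left(- \frac{2}{3}\right) 10 = - \frac{20}{3}$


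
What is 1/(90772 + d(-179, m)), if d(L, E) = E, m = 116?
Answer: 1/90888 ≈ 1.1003e-5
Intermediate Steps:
1/(90772 + d(-179, m)) = 1/(90772 + 116) = 1/90888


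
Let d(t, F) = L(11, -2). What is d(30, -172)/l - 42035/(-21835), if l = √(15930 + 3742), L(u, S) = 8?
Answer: 8407/4367 + 2*√4918/2459 ≈ 1.9822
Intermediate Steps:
d(t, F) = 8
l = 2*√4918 (l = √19672 = 2*√4918 ≈ 140.26)
d(30, -172)/l - 42035/(-21835) = 8/((2*√4918)) - 42035/(-21835) = 8*(√4918/9836) - 42035*(-1/21835) = 2*√4918/2459 + 8407/4367 = 8407/4367 + 2*√4918/2459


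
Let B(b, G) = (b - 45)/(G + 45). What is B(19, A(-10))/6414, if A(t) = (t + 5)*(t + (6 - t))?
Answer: -13/48105 ≈ -0.00027024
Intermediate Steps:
A(t) = 30 + 6*t (A(t) = (5 + t)*6 = 30 + 6*t)
B(b, G) = (-45 + b)/(45 + G)
B(19, A(-10))/6414 = ((-45 + 19)/(45 + (30 + 6*(-10))))/6414 = (-26/(45 + (30 - 60)))*(1/6414) = (-26/(45 - 30))*(1/6414) = (-26/15)*(1/6414) = ((1/15)*(-26))*(1/6414) = -26/15*1/6414 = -13/48105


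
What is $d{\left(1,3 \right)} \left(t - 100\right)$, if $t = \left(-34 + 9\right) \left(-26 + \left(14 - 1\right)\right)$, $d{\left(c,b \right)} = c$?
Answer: $225$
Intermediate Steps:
$t = 325$ ($t = - 25 \left(-26 + 13\right) = \left(-25\right) \left(-13\right) = 325$)
$d{\left(1,3 \right)} \left(t - 100\right) = 1 \left(325 - 100\right) = 1 \cdot 225 = 225$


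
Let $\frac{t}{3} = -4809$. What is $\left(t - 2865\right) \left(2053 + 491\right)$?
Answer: $-43990848$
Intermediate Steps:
$t = -14427$ ($t = 3 \left(-4809\right) = -14427$)
$\left(t - 2865\right) \left(2053 + 491\right) = \left(-14427 - 2865\right) \left(2053 + 491\right) = \left(-17292\right) 2544 = -43990848$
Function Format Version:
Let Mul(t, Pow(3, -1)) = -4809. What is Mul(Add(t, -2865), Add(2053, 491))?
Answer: -43990848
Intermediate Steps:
t = -14427 (t = Mul(3, -4809) = -14427)
Mul(Add(t, -2865), Add(2053, 491)) = Mul(Add(-14427, -2865), Add(2053, 491)) = Mul(-17292, 2544) = -43990848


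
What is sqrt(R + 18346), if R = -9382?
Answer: 6*sqrt(249) ≈ 94.678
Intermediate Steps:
sqrt(R + 18346) = sqrt(-9382 + 18346) = sqrt(8964) = 6*sqrt(249)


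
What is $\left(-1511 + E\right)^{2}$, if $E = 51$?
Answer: $2131600$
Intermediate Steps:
$\left(-1511 + E\right)^{2} = \left(-1511 + 51\right)^{2} = \left(-1460\right)^{2} = 2131600$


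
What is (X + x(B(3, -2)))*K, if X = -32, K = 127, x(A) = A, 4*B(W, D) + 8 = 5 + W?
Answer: -4064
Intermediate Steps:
B(W, D) = -¾ + W/4 (B(W, D) = -2 + (5 + W)/4 = -2 + (5/4 + W/4) = -¾ + W/4)
(X + x(B(3, -2)))*K = (-32 + (-¾ + (¼)*3))*127 = (-32 + (-¾ + ¾))*127 = (-32 + 0)*127 = -32*127 = -4064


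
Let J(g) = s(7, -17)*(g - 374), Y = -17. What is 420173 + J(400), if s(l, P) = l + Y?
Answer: 419913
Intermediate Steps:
s(l, P) = -17 + l (s(l, P) = l - 17 = -17 + l)
J(g) = 3740 - 10*g (J(g) = (-17 + 7)*(g - 374) = -10*(-374 + g) = 3740 - 10*g)
420173 + J(400) = 420173 + (3740 - 10*400) = 420173 + (3740 - 4000) = 420173 - 260 = 419913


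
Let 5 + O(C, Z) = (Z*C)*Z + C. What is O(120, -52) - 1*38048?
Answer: 286547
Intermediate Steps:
O(C, Z) = -5 + C + C*Z**2 (O(C, Z) = -5 + ((Z*C)*Z + C) = -5 + ((C*Z)*Z + C) = -5 + (C*Z**2 + C) = -5 + (C + C*Z**2) = -5 + C + C*Z**2)
O(120, -52) - 1*38048 = (-5 + 120 + 120*(-52)**2) - 1*38048 = (-5 + 120 + 120*2704) - 38048 = (-5 + 120 + 324480) - 38048 = 324595 - 38048 = 286547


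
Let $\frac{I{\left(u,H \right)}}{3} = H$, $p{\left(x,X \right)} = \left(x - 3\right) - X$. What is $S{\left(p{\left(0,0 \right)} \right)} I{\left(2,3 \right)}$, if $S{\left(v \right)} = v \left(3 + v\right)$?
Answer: $0$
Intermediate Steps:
$p{\left(x,X \right)} = -3 + x - X$ ($p{\left(x,X \right)} = \left(-3 + x\right) - X = -3 + x - X$)
$I{\left(u,H \right)} = 3 H$
$S{\left(p{\left(0,0 \right)} \right)} I{\left(2,3 \right)} = \left(-3 + 0 - 0\right) \left(3 - 3\right) 3 \cdot 3 = \left(-3 + 0 + 0\right) \left(3 + \left(-3 + 0 + 0\right)\right) 9 = - 3 \left(3 - 3\right) 9 = \left(-3\right) 0 \cdot 9 = 0 \cdot 9 = 0$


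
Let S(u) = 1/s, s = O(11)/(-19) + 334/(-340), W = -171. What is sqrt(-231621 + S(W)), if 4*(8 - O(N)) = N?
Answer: I*sqrt(15313248990241)/8131 ≈ 481.27*I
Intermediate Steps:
O(N) = 8 - N/4
s = -8131/6460 (s = (8 - 1/4*11)/(-19) + 334/(-340) = (8 - 11/4)*(-1/19) + 334*(-1/340) = (21/4)*(-1/19) - 167/170 = -21/76 - 167/170 = -8131/6460 ≈ -1.2587)
S(u) = -6460/8131 (S(u) = 1/(-8131/6460) = -6460/8131)
sqrt(-231621 + S(W)) = sqrt(-231621 - 6460/8131) = sqrt(-1883316811/8131) = I*sqrt(15313248990241)/8131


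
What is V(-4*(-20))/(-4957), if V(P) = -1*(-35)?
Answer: -35/4957 ≈ -0.0070607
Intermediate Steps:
V(P) = 35
V(-4*(-20))/(-4957) = 35/(-4957) = 35*(-1/4957) = -35/4957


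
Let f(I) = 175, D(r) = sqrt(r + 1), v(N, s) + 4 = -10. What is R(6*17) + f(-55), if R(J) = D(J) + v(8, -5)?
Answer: 161 + sqrt(103) ≈ 171.15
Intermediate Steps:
v(N, s) = -14 (v(N, s) = -4 - 10 = -14)
D(r) = sqrt(1 + r)
R(J) = -14 + sqrt(1 + J) (R(J) = sqrt(1 + J) - 14 = -14 + sqrt(1 + J))
R(6*17) + f(-55) = (-14 + sqrt(1 + 6*17)) + 175 = (-14 + sqrt(1 + 102)) + 175 = (-14 + sqrt(103)) + 175 = 161 + sqrt(103)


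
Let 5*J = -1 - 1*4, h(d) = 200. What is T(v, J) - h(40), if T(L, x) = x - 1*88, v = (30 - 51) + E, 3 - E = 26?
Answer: -289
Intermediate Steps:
E = -23 (E = 3 - 1*26 = 3 - 26 = -23)
v = -44 (v = (30 - 51) - 23 = -21 - 23 = -44)
J = -1 (J = (-1 - 1*4)/5 = (-1 - 4)/5 = (1/5)*(-5) = -1)
T(L, x) = -88 + x (T(L, x) = x - 88 = -88 + x)
T(v, J) - h(40) = (-88 - 1) - 1*200 = -89 - 200 = -289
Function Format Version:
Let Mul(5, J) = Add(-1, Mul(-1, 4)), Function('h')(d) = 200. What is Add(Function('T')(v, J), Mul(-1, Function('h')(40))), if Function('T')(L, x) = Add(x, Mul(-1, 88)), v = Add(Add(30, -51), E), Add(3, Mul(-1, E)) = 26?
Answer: -289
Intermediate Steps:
E = -23 (E = Add(3, Mul(-1, 26)) = Add(3, -26) = -23)
v = -44 (v = Add(Add(30, -51), -23) = Add(-21, -23) = -44)
J = -1 (J = Mul(Rational(1, 5), Add(-1, Mul(-1, 4))) = Mul(Rational(1, 5), Add(-1, -4)) = Mul(Rational(1, 5), -5) = -1)
Function('T')(L, x) = Add(-88, x) (Function('T')(L, x) = Add(x, -88) = Add(-88, x))
Add(Function('T')(v, J), Mul(-1, Function('h')(40))) = Add(Add(-88, -1), Mul(-1, 200)) = Add(-89, -200) = -289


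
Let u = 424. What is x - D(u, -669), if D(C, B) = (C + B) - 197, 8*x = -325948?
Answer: -80603/2 ≈ -40302.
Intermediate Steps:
x = -81487/2 (x = (⅛)*(-325948) = -81487/2 ≈ -40744.)
D(C, B) = -197 + B + C (D(C, B) = (B + C) - 197 = -197 + B + C)
x - D(u, -669) = -81487/2 - (-197 - 669 + 424) = -81487/2 - 1*(-442) = -81487/2 + 442 = -80603/2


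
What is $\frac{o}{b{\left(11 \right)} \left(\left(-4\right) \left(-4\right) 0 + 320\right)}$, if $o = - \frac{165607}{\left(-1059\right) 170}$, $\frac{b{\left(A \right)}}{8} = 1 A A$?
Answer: $\frac{165607}{55766092800} \approx 2.9697 \cdot 10^{-6}$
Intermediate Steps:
$b{\left(A \right)} = 8 A^{2}$ ($b{\left(A \right)} = 8 \cdot 1 A A = 8 A A = 8 A^{2}$)
$o = \frac{165607}{180030}$ ($o = - \frac{165607}{-180030} = \left(-165607\right) \left(- \frac{1}{180030}\right) = \frac{165607}{180030} \approx 0.91989$)
$\frac{o}{b{\left(11 \right)} \left(\left(-4\right) \left(-4\right) 0 + 320\right)} = \frac{165607}{180030 \cdot 8 \cdot 11^{2} \left(\left(-4\right) \left(-4\right) 0 + 320\right)} = \frac{165607}{180030 \cdot 8 \cdot 121 \left(16 \cdot 0 + 320\right)} = \frac{165607}{180030 \cdot 968 \left(0 + 320\right)} = \frac{165607}{180030 \cdot 968 \cdot 320} = \frac{165607}{180030 \cdot 309760} = \frac{165607}{180030} \cdot \frac{1}{309760} = \frac{165607}{55766092800}$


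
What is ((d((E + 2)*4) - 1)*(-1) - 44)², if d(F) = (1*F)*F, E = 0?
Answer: 11449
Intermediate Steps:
d(F) = F² (d(F) = F*F = F²)
((d((E + 2)*4) - 1)*(-1) - 44)² = ((((0 + 2)*4)² - 1)*(-1) - 44)² = (((2*4)² - 1)*(-1) - 44)² = ((8² - 1)*(-1) - 44)² = ((64 - 1)*(-1) - 44)² = (63*(-1) - 44)² = (-63 - 44)² = (-107)² = 11449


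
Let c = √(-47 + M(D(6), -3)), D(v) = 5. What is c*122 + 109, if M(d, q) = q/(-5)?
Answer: 109 + 244*I*√290/5 ≈ 109.0 + 831.03*I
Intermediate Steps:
M(d, q) = -q/5 (M(d, q) = q*(-⅕) = -q/5)
c = 2*I*√290/5 (c = √(-47 - ⅕*(-3)) = √(-47 + ⅗) = √(-232/5) = 2*I*√290/5 ≈ 6.8118*I)
c*122 + 109 = (2*I*√290/5)*122 + 109 = 244*I*√290/5 + 109 = 109 + 244*I*√290/5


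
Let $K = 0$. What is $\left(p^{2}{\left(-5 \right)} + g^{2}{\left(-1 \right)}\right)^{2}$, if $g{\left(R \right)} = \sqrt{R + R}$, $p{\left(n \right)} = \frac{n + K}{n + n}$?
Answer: $\frac{49}{16} \approx 3.0625$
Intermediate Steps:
$p{\left(n \right)} = \frac{1}{2}$ ($p{\left(n \right)} = \frac{n + 0}{n + n} = \frac{n}{2 n} = n \frac{1}{2 n} = \frac{1}{2}$)
$g{\left(R \right)} = \sqrt{2} \sqrt{R}$ ($g{\left(R \right)} = \sqrt{2 R} = \sqrt{2} \sqrt{R}$)
$\left(p^{2}{\left(-5 \right)} + g^{2}{\left(-1 \right)}\right)^{2} = \left(\left(\frac{1}{2}\right)^{2} + \left(\sqrt{2} \sqrt{-1}\right)^{2}\right)^{2} = \left(\frac{1}{4} + \left(\sqrt{2} i\right)^{2}\right)^{2} = \left(\frac{1}{4} + \left(i \sqrt{2}\right)^{2}\right)^{2} = \left(\frac{1}{4} - 2\right)^{2} = \left(- \frac{7}{4}\right)^{2} = \frac{49}{16}$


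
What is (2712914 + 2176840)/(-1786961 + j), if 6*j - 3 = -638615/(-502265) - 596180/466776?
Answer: -343913876228604168/125683319151129089 ≈ -2.7364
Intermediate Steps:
j = 35099277523/70333574292 (j = 1/2 + (-638615/(-502265) - 596180/466776)/6 = 1/2 + (-638615*(-1/502265) - 596180*1/466776)/6 = 1/2 + (127723/100453 - 149045/116694)/6 = 1/2 + (1/6)*(-67509623/11722262382) = 1/2 - 67509623/70333574292 = 35099277523/70333574292 ≈ 0.49904)
(2712914 + 2176840)/(-1786961 + j) = (2712914 + 2176840)/(-1786961 + 35099277523/70333574292) = 4889754/(-125683319151129089/70333574292) = 4889754*(-70333574292/125683319151129089) = -343913876228604168/125683319151129089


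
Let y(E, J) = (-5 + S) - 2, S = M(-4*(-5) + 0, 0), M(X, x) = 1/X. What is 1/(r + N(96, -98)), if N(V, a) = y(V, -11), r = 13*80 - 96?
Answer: 20/18741 ≈ 0.0010672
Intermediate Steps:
S = 1/20 (S = 1/(-4*(-5) + 0) = 1/(20 + 0) = 1/20 ≈ 0.050000)
r = 944 (r = 1040 - 96 = 944)
y(E, J) = -139/20 (y(E, J) = (-5 + 1/20) - 2 = -99/20 - 2 = -139/20)
N(V, a) = -139/20
1/(r + N(96, -98)) = 1/(944 - 139/20) = 1/(18741/20) = 20/18741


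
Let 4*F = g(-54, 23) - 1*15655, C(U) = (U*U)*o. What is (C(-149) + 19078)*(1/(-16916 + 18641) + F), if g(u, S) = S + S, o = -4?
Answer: 312901479541/1150 ≈ 2.7209e+8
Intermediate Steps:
g(u, S) = 2*S
C(U) = -4*U**2 (C(U) = (U*U)*(-4) = U**2*(-4) = -4*U**2)
F = -15609/4 (F = (2*23 - 1*15655)/4 = (46 - 15655)/4 = (1/4)*(-15609) = -15609/4 ≈ -3902.3)
(C(-149) + 19078)*(1/(-16916 + 18641) + F) = (-4*(-149)**2 + 19078)*(1/(-16916 + 18641) - 15609/4) = (-4*22201 + 19078)*(1/1725 - 15609/4) = (-88804 + 19078)*(1/1725 - 15609/4) = -69726*(-26925521/6900) = 312901479541/1150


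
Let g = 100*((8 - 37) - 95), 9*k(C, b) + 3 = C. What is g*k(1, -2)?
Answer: 24800/9 ≈ 2755.6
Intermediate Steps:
k(C, b) = -⅓ + C/9
g = -12400 (g = 100*(-29 - 95) = 100*(-124) = -12400)
g*k(1, -2) = -12400*(-⅓ + (⅑)*1) = -12400*(-⅓ + ⅑) = -12400*(-2/9) = 24800/9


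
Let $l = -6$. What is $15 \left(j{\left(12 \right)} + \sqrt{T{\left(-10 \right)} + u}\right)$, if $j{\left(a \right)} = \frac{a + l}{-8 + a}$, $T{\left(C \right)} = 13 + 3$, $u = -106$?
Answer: $\frac{45}{2} + 45 i \sqrt{10} \approx 22.5 + 142.3 i$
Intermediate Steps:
$T{\left(C \right)} = 16$
$j{\left(a \right)} = \frac{-6 + a}{-8 + a}$ ($j{\left(a \right)} = \frac{a - 6}{-8 + a} = \frac{-6 + a}{-8 + a}$)
$15 \left(j{\left(12 \right)} + \sqrt{T{\left(-10 \right)} + u}\right) = 15 \left(\frac{-6 + 12}{-8 + 12} + \sqrt{16 - 106}\right) = 15 \left(\frac{1}{4} \cdot 6 + \sqrt{-90}\right) = 15 \left(\frac{1}{4} \cdot 6 + 3 i \sqrt{10}\right) = 15 \left(\frac{3}{2} + 3 i \sqrt{10}\right) = \frac{45}{2} + 45 i \sqrt{10}$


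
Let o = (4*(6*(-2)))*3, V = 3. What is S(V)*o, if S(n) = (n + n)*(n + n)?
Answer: -5184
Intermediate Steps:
S(n) = 4*n² (S(n) = (2*n)*(2*n) = 4*n²)
o = -144 (o = (4*(-12))*3 = -48*3 = -144)
S(V)*o = (4*3²)*(-144) = (4*9)*(-144) = 36*(-144) = -5184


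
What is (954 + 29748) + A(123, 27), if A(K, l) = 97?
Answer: 30799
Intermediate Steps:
(954 + 29748) + A(123, 27) = (954 + 29748) + 97 = 30702 + 97 = 30799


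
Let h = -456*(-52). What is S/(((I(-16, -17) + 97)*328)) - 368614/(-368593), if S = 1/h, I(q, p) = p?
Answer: 229352692776913/229339626147840 ≈ 1.0001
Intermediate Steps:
h = 23712
S = 1/23712 ≈ 4.2173e-5
S/(((I(-16, -17) + 97)*328)) - 368614/(-368593) = 1/(23712*(((-17 + 97)*328))) - 368614/(-368593) = 1/(23712*((80*328))) - 368614*(-1/368593) = (1/23712)/26240 + 368614/368593 = (1/23712)*(1/26240) + 368614/368593 = 1/622202880 + 368614/368593 = 229352692776913/229339626147840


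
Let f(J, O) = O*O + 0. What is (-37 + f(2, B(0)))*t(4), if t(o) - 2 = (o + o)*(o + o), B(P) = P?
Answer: -2442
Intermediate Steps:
f(J, O) = O² (f(J, O) = O² + 0 = O²)
t(o) = 2 + 4*o² (t(o) = 2 + (o + o)*(o + o) = 2 + (2*o)*(2*o) = 2 + 4*o²)
(-37 + f(2, B(0)))*t(4) = (-37 + 0²)*(2 + 4*4²) = (-37 + 0)*(2 + 4*16) = -37*(2 + 64) = -37*66 = -2442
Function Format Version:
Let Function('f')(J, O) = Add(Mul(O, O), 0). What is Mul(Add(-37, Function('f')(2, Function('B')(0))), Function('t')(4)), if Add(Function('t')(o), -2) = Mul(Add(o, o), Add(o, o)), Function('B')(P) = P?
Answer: -2442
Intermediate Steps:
Function('f')(J, O) = Pow(O, 2) (Function('f')(J, O) = Add(Pow(O, 2), 0) = Pow(O, 2))
Function('t')(o) = Add(2, Mul(4, Pow(o, 2))) (Function('t')(o) = Add(2, Mul(Add(o, o), Add(o, o))) = Add(2, Mul(Mul(2, o), Mul(2, o))) = Add(2, Mul(4, Pow(o, 2))))
Mul(Add(-37, Function('f')(2, Function('B')(0))), Function('t')(4)) = Mul(Add(-37, Pow(0, 2)), Add(2, Mul(4, Pow(4, 2)))) = Mul(Add(-37, 0), Add(2, Mul(4, 16))) = Mul(-37, Add(2, 64)) = Mul(-37, 66) = -2442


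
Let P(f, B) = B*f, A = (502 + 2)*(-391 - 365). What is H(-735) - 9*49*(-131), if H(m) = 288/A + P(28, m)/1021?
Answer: 78008856332/1350783 ≈ 57751.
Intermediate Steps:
A = -381024 (A = 504*(-756) = -381024)
H(m) = -1/1323 + 28*m/1021 (H(m) = 288/(-381024) + (m*28)/1021 = 288*(-1/381024) + (28*m)*(1/1021) = -1/1323 + 28*m/1021)
H(-735) - 9*49*(-131) = (-1/1323 + (28/1021)*(-735)) - 9*49*(-131) = (-1/1323 - 20580/1021) - 441*(-131) = -27228361/1350783 - 1*(-57771) = -27228361/1350783 + 57771 = 78008856332/1350783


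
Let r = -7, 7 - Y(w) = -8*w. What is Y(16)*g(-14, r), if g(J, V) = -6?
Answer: -810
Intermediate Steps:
Y(w) = 7 + 8*w (Y(w) = 7 - (-8)*w = 7 + 8*w)
Y(16)*g(-14, r) = (7 + 8*16)*(-6) = (7 + 128)*(-6) = 135*(-6) = -810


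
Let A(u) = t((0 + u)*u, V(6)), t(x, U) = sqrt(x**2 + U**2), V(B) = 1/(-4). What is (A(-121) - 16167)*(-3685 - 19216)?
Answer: 370240467 - 22901*sqrt(3429742097)/4 ≈ 3.4947e+7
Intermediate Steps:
V(B) = -1/4
t(x, U) = sqrt(U**2 + x**2)
A(u) = sqrt(1/16 + u**4) (A(u) = sqrt((-1/4)**2 + ((0 + u)*u)**2) = sqrt(1/16 + (u*u)**2) = sqrt(1/16 + (u**2)**2) = sqrt(1/16 + u**4))
(A(-121) - 16167)*(-3685 - 19216) = (sqrt(1 + 16*(-121)**4)/4 - 16167)*(-3685 - 19216) = (sqrt(1 + 16*214358881)/4 - 16167)*(-22901) = (sqrt(1 + 3429742096)/4 - 16167)*(-22901) = (sqrt(3429742097)/4 - 16167)*(-22901) = (-16167 + sqrt(3429742097)/4)*(-22901) = 370240467 - 22901*sqrt(3429742097)/4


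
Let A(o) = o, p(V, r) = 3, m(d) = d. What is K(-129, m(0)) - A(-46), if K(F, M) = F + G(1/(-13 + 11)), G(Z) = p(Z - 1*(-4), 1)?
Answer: -80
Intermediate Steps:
G(Z) = 3
K(F, M) = 3 + F (K(F, M) = F + 3 = 3 + F)
K(-129, m(0)) - A(-46) = (3 - 129) - 1*(-46) = -126 + 46 = -80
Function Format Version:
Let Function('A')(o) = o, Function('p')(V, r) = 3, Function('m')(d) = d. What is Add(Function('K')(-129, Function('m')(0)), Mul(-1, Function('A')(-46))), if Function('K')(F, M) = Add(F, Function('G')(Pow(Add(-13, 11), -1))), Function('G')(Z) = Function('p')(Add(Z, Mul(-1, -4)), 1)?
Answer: -80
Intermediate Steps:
Function('G')(Z) = 3
Function('K')(F, M) = Add(3, F) (Function('K')(F, M) = Add(F, 3) = Add(3, F))
Add(Function('K')(-129, Function('m')(0)), Mul(-1, Function('A')(-46))) = Add(Add(3, -129), Mul(-1, -46)) = Add(-126, 46) = -80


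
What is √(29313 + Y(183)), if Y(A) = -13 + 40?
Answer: 6*√815 ≈ 171.29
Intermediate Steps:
Y(A) = 27
√(29313 + Y(183)) = √(29313 + 27) = √29340 = 6*√815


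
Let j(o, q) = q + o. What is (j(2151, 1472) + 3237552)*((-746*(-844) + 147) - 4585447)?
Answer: -12821038159300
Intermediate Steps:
j(o, q) = o + q
(j(2151, 1472) + 3237552)*((-746*(-844) + 147) - 4585447) = ((2151 + 1472) + 3237552)*((-746*(-844) + 147) - 4585447) = (3623 + 3237552)*((629624 + 147) - 4585447) = 3241175*(629771 - 4585447) = 3241175*(-3955676) = -12821038159300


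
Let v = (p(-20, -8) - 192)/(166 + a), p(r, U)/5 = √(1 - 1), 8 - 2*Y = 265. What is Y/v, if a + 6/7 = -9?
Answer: 280901/2688 ≈ 104.50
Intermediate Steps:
a = -69/7 (a = -6/7 - 9 = -69/7 ≈ -9.8571)
Y = -257/2 (Y = 4 - ½*265 = 4 - 265/2 = -257/2 ≈ -128.50)
p(r, U) = 0 (p(r, U) = 5*√(1 - 1) = 5*√0 = 5*0 = 0)
v = -1344/1093 (v = (0 - 192)/(166 - 69/7) = -192/1093/7 = -192*7/1093 = -1344/1093 ≈ -1.2296)
Y/v = -257/(2*(-1344/1093)) = -257/2*(-1093/1344) = 280901/2688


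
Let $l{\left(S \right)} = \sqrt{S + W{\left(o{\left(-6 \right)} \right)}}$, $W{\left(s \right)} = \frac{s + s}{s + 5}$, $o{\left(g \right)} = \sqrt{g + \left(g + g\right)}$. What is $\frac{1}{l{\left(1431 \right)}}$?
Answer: $\frac{\sqrt{3}}{3 \sqrt{\frac{2385 + 1433 i \sqrt{2}}{5 + 3 i \sqrt{2}}}} \approx 0.026427 - 9.1054 \cdot 10^{-6} i$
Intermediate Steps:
$o{\left(g \right)} = \sqrt{3} \sqrt{g}$ ($o{\left(g \right)} = \sqrt{g + 2 g} = \sqrt{3 g} = \sqrt{3} \sqrt{g}$)
$W{\left(s \right)} = \frac{2 s}{5 + s}$
$l{\left(S \right)} = \sqrt{S + \frac{6 i \sqrt{2}}{5 + 3 i \sqrt{2}}}$ ($l{\left(S \right)} = \sqrt{S + \frac{2 \sqrt{3} \sqrt{-6}}{5 + \sqrt{3} \sqrt{-6}}} = \sqrt{S + \frac{2 \sqrt{3} i \sqrt{6}}{5 + \sqrt{3} i \sqrt{6}}} = \sqrt{S + \frac{2 \cdot 3 i \sqrt{2}}{5 + 3 i \sqrt{2}}} = \sqrt{S + \frac{6 i \sqrt{2}}{5 + 3 i \sqrt{2}}}$)
$\frac{1}{l{\left(1431 \right)}} = \frac{1}{\sqrt{\frac{1431 \left(5 + 3 i \sqrt{2}\right) + 6 i \sqrt{2}}{5 + 3 i \sqrt{2}}}} = \frac{1}{\sqrt{\frac{\left(7155 + 4293 i \sqrt{2}\right) + 6 i \sqrt{2}}{5 + 3 i \sqrt{2}}}} = \frac{1}{\sqrt{\frac{7155 + 4299 i \sqrt{2}}{5 + 3 i \sqrt{2}}}}$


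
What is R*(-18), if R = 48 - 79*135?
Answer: 191106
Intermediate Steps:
R = -10617 (R = 48 - 10665 = -10617)
R*(-18) = -10617*(-18) = 191106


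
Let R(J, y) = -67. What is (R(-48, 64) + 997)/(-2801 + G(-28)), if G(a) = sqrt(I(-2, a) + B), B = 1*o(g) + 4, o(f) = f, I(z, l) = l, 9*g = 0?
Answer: -520986/1569125 - 372*I*sqrt(6)/1569125 ≈ -0.33202 - 0.00058071*I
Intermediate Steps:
g = 0 (g = (1/9)*0 = 0)
B = 4 (B = 1*0 + 4 = 0 + 4 = 4)
G(a) = sqrt(4 + a) (G(a) = sqrt(a + 4) = sqrt(4 + a))
(R(-48, 64) + 997)/(-2801 + G(-28)) = (-67 + 997)/(-2801 + sqrt(4 - 28)) = 930/(-2801 + sqrt(-24)) = 930/(-2801 + 2*I*sqrt(6))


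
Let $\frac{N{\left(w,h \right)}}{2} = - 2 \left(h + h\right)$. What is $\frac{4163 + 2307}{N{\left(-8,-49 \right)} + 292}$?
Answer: $\frac{3235}{342} \approx 9.4591$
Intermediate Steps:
$N{\left(w,h \right)} = - 8 h$ ($N{\left(w,h \right)} = 2 \left(- 2 \left(h + h\right)\right) = 2 \left(- 2 \cdot 2 h\right) = 2 \left(- 4 h\right) = - 8 h$)
$\frac{4163 + 2307}{N{\left(-8,-49 \right)} + 292} = \frac{4163 + 2307}{\left(-8\right) \left(-49\right) + 292} = \frac{6470}{392 + 292} = \frac{6470}{684} = 6470 \cdot \frac{1}{684} = \frac{3235}{342}$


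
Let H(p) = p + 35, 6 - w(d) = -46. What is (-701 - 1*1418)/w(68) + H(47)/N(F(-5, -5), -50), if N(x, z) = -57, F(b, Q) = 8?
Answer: -9619/228 ≈ -42.189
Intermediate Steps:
w(d) = 52 (w(d) = 6 - 1*(-46) = 6 + 46 = 52)
H(p) = 35 + p
(-701 - 1*1418)/w(68) + H(47)/N(F(-5, -5), -50) = (-701 - 1*1418)/52 + (35 + 47)/(-57) = (-701 - 1418)*(1/52) + 82*(-1/57) = -2119*1/52 - 82/57 = -163/4 - 82/57 = -9619/228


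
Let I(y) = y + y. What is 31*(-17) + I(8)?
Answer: -511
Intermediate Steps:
I(y) = 2*y
31*(-17) + I(8) = 31*(-17) + 2*8 = -527 + 16 = -511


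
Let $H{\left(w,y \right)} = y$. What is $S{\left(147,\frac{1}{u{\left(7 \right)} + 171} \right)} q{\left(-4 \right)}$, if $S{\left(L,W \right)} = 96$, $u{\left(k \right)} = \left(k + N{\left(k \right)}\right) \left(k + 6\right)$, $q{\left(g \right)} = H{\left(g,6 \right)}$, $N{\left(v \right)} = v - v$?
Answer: $576$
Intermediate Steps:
$N{\left(v \right)} = 0$
$q{\left(g \right)} = 6$
$u{\left(k \right)} = k \left(6 + k\right)$ ($u{\left(k \right)} = \left(k + 0\right) \left(k + 6\right) = k \left(6 + k\right)$)
$S{\left(147,\frac{1}{u{\left(7 \right)} + 171} \right)} q{\left(-4 \right)} = 96 \cdot 6 = 576$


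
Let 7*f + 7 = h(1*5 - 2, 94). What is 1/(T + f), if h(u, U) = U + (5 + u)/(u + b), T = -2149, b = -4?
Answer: -7/14964 ≈ -0.00046779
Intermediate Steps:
h(u, U) = U + (5 + u)/(-4 + u) (h(u, U) = U + (5 + u)/(u - 4) = U + (5 + u)/(-4 + u))
f = 79/7 (f = -1 + ((5 + (1*5 - 2) - 4*94 + 94*(1*5 - 2))/(-4 + (1*5 - 2)))/7 = -1 + ((5 + (5 - 2) - 376 + 94*(5 - 2))/(-4 + (5 - 2)))/7 = -1 + ((5 + 3 - 376 + 94*3)/(-4 + 3))/7 = -1 + ((5 + 3 - 376 + 282)/(-1))/7 = -1 + (-1*(-86))/7 = -1 + (⅐)*86 = -1 + 86/7 = 79/7 ≈ 11.286)
1/(T + f) = 1/(-2149 + 79/7) = 1/(-14964/7) = -7/14964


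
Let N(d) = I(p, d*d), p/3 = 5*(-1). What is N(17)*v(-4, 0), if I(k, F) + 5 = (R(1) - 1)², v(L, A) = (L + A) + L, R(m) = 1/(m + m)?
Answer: 38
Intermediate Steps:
R(m) = 1/(2*m)
p = -15 (p = 3*(5*(-1)) = 3*(-5) = -15)
v(L, A) = A + 2*L (v(L, A) = (A + L) + L = A + 2*L)
I(k, F) = -19/4 (I(k, F) = -5 + ((½)/1 - 1)² = -5 + ((½)*1 - 1)² = -5 + (½ - 1)² = -5 + (-½)² = -5 + ¼ = -19/4)
N(d) = -19/4
N(17)*v(-4, 0) = -19*(0 + 2*(-4))/4 = -19*(0 - 8)/4 = -19/4*(-8) = 38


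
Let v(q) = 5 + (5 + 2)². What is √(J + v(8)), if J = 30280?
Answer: √30334 ≈ 174.17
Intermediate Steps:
v(q) = 54 (v(q) = 5 + 7² = 5 + 49 = 54)
√(J + v(8)) = √(30280 + 54) = √30334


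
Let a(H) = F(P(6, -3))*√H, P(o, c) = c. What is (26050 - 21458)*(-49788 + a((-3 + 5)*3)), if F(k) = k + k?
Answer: -228626496 - 27552*√6 ≈ -2.2869e+8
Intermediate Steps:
F(k) = 2*k
a(H) = -6*√H (a(H) = (2*(-3))*√H = -6*√H)
(26050 - 21458)*(-49788 + a((-3 + 5)*3)) = (26050 - 21458)*(-49788 - 6*√3*√(-3 + 5)) = 4592*(-49788 - 6*√6) = -228626496 - 27552*√6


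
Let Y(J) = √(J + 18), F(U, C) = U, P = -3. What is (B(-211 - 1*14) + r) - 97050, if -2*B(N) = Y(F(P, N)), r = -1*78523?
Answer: -175573 - √15/2 ≈ -1.7558e+5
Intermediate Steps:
r = -78523
Y(J) = √(18 + J)
B(N) = -√15/2 (B(N) = -√(18 - 3)/2 = -√15/2)
(B(-211 - 1*14) + r) - 97050 = (-√15/2 - 78523) - 97050 = (-78523 - √15/2) - 97050 = -175573 - √15/2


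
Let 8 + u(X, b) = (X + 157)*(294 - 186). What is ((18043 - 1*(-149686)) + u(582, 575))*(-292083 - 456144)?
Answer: -185210873991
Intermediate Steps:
u(X, b) = 16948 + 108*X (u(X, b) = -8 + (X + 157)*(294 - 186) = -8 + (157 + X)*108 = -8 + (16956 + 108*X) = 16948 + 108*X)
((18043 - 1*(-149686)) + u(582, 575))*(-292083 - 456144) = ((18043 - 1*(-149686)) + (16948 + 108*582))*(-292083 - 456144) = ((18043 + 149686) + (16948 + 62856))*(-748227) = (167729 + 79804)*(-748227) = 247533*(-748227) = -185210873991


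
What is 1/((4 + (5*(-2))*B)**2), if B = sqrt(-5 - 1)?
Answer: I/(8*(-73*I + 10*sqrt(6))) ≈ -0.001539 + 0.00051642*I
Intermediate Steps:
B = I*sqrt(6) (B = sqrt(-6) = I*sqrt(6) ≈ 2.4495*I)
1/((4 + (5*(-2))*B)**2) = 1/((4 + (5*(-2))*(I*sqrt(6)))**2) = 1/((4 - 10*I*sqrt(6))**2) = (4 - 10*I*sqrt(6))**(-2)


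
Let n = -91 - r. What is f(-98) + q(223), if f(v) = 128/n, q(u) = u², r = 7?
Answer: 2436657/49 ≈ 49728.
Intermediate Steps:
n = -98 (n = -91 - 1*7 = -91 - 7 = -98)
f(v) = -64/49 (f(v) = 128/(-98) = 128*(-1/98) = -64/49)
f(-98) + q(223) = -64/49 + 223² = -64/49 + 49729 = 2436657/49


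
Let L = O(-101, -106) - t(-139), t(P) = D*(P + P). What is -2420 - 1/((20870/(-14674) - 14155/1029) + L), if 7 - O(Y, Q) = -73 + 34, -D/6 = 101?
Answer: -3077423148205747/1271662461056 ≈ -2420.0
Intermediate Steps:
D = -606 (D = -6*101 = -606)
t(P) = -1212*P (t(P) = -606*(P + P) = -1212*P)
O(Y, Q) = 46 (O(Y, Q) = 7 - (-73 + 34) = 7 - 1*(-39) = 7 + 39 = 46)
L = -168422 (L = 46 - (-1212)*(-139) = 46 - 1*168468 = 46 - 168468 = -168422)
-2420 - 1/((20870/(-14674) - 14155/1029) + L) = -2420 - 1/((20870/(-14674) - 14155/1029) - 168422) = -2420 - 1/((20870*(-1/14674) - 14155*1/1029) - 168422) = -2420 - 1/((-10435/7337 - 14155/1029) - 168422) = -2420 - 1/(-114592850/7549773 - 168422) = -2420 - 1/(-1271662461056/7549773) = -2420 - 1*(-7549773/1271662461056) = -2420 + 7549773/1271662461056 = -3077423148205747/1271662461056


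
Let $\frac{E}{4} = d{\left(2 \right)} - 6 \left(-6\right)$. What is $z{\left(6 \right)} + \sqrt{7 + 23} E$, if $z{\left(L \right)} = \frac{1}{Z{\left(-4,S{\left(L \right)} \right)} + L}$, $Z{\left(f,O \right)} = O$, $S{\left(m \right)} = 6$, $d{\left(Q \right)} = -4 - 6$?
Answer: $\frac{1}{12} + 104 \sqrt{30} \approx 569.71$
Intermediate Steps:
$d{\left(Q \right)} = -10$ ($d{\left(Q \right)} = -4 - 6 = -10$)
$E = 104$ ($E = 4 \left(-10 - 6 \left(-6\right)\right) = 4 \left(-10 - -36\right) = 4 \left(-10 + 36\right) = 4 \cdot 26 = 104$)
$z{\left(L \right)} = \frac{1}{6 + L}$
$z{\left(6 \right)} + \sqrt{7 + 23} E = \frac{1}{6 + 6} + \sqrt{7 + 23} \cdot 104 = \frac{1}{12} + \sqrt{30} \cdot 104 = \frac{1}{12} + 104 \sqrt{30}$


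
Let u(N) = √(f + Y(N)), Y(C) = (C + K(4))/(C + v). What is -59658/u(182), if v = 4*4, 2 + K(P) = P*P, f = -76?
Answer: 89487*I*√81686/3713 ≈ 6888.3*I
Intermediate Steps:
K(P) = -2 + P² (K(P) = -2 + P*P = -2 + P²)
v = 16
Y(C) = (14 + C)/(16 + C) (Y(C) = (C + (-2 + 4²))/(C + 16) = (C + (-2 + 16))/(16 + C) = (C + 14)/(16 + C) = (14 + C)/(16 + C))
u(N) = √(-76 + (14 + N)/(16 + N))
-59658/u(182) = -59658*√(16 + 182)/√(-1202 - 75*182) = -59658*3*√22/√(-1202 - 13650) = -59658*(-3*I*√81686/7426) = -(-89487)*I*√81686/3713 = 89487*I*√81686/3713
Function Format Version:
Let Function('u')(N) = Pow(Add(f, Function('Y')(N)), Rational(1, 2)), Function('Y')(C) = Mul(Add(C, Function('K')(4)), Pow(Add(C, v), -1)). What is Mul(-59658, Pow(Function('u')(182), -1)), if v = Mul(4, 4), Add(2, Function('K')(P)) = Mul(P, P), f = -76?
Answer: Mul(Rational(89487, 3713), I, Pow(81686, Rational(1, 2))) ≈ Mul(6888.3, I)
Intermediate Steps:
Function('K')(P) = Add(-2, Pow(P, 2)) (Function('K')(P) = Add(-2, Mul(P, P)) = Add(-2, Pow(P, 2)))
v = 16
Function('Y')(C) = Mul(Pow(Add(16, C), -1), Add(14, C)) (Function('Y')(C) = Mul(Add(C, Add(-2, Pow(4, 2))), Pow(Add(C, 16), -1)) = Mul(Add(C, Add(-2, 16)), Pow(Add(16, C), -1)) = Mul(Add(C, 14), Pow(Add(16, C), -1)) = Mul(Add(14, C), Pow(Add(16, C), -1)) = Mul(Pow(Add(16, C), -1), Add(14, C)))
Function('u')(N) = Pow(Add(-76, Mul(Pow(Add(16, N), -1), Add(14, N))), Rational(1, 2))
Mul(-59658, Pow(Function('u')(182), -1)) = Mul(-59658, Pow(Pow(Mul(Pow(Add(16, 182), -1), Add(-1202, Mul(-75, 182))), Rational(1, 2)), -1)) = Mul(-59658, Pow(Pow(Mul(Pow(198, -1), Add(-1202, -13650)), Rational(1, 2)), -1)) = Mul(-59658, Pow(Pow(Mul(Rational(1, 198), -14852), Rational(1, 2)), -1)) = Mul(-59658, Pow(Pow(Rational(-7426, 99), Rational(1, 2)), -1)) = Mul(-59658, Pow(Mul(Rational(1, 33), I, Pow(81686, Rational(1, 2))), -1)) = Mul(-59658, Mul(Rational(-3, 7426), I, Pow(81686, Rational(1, 2)))) = Mul(Rational(89487, 3713), I, Pow(81686, Rational(1, 2)))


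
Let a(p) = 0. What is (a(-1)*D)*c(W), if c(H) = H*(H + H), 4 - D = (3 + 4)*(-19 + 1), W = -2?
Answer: 0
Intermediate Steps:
D = 130 (D = 4 - (3 + 4)*(-19 + 1) = 4 - 7*(-18) = 4 - 1*(-126) = 4 + 126 = 130)
c(H) = 2*H² (c(H) = H*(2*H) = 2*H²)
(a(-1)*D)*c(W) = (0*130)*(2*(-2)²) = 0*(2*4) = 0*8 = 0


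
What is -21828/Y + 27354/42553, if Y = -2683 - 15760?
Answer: 1433336706/784804979 ≈ 1.8264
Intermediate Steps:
Y = -18443
-21828/Y + 27354/42553 = -21828/(-18443) + 27354/42553 = -21828*(-1/18443) + 27354*(1/42553) = 21828/18443 + 27354/42553 = 1433336706/784804979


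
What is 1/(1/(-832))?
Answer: -832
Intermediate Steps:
1/(1/(-832)) = 1/(-1/832) = -832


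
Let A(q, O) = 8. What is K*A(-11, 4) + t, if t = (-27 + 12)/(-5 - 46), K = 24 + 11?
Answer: 4765/17 ≈ 280.29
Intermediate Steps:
K = 35
t = 5/17 (t = -15/(-51) = -15*(-1/51) = 5/17 ≈ 0.29412)
K*A(-11, 4) + t = 35*8 + 5/17 = 280 + 5/17 = 4765/17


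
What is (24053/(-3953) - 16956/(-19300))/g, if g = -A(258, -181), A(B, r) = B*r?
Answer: -741037/6646876575 ≈ -0.00011149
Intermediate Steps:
g = 46698 (g = -258*(-181) = -1*(-46698) = 46698)
(24053/(-3953) - 16956/(-19300))/g = (24053/(-3953) - 16956/(-19300))/46698 = (24053*(-1/3953) - 16956*(-1/19300))*(1/46698) = (-359/59 + 4239/4825)*(1/46698) = -1482074/284675*1/46698 = -741037/6646876575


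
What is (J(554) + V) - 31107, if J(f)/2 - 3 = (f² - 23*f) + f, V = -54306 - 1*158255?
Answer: 345794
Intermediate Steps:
V = -212561 (V = -54306 - 158255 = -212561)
J(f) = 6 - 44*f + 2*f² (J(f) = 6 + 2*((f² - 23*f) + f) = 6 + 2*(f² - 22*f) = 6 + (-44*f + 2*f²) = 6 - 44*f + 2*f²)
(J(554) + V) - 31107 = ((6 - 44*554 + 2*554²) - 212561) - 31107 = ((6 - 24376 + 2*306916) - 212561) - 31107 = ((6 - 24376 + 613832) - 212561) - 31107 = (589462 - 212561) - 31107 = 376901 - 31107 = 345794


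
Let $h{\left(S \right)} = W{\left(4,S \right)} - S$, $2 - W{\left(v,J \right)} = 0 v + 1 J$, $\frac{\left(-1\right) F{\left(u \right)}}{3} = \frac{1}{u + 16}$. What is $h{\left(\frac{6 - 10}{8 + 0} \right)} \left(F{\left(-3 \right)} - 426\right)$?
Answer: $- \frac{16623}{13} \approx -1278.7$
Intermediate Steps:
$F{\left(u \right)} = - \frac{3}{16 + u}$ ($F{\left(u \right)} = - \frac{3}{u + 16} = - \frac{3}{16 + u}$)
$W{\left(v,J \right)} = 2 - J$ ($W{\left(v,J \right)} = 2 - \left(0 v + 1 J\right) = 2 - \left(0 + J\right) = 2 - J$)
$h{\left(S \right)} = 2 - 2 S$ ($h{\left(S \right)} = \left(2 - S\right) - S = 2 - 2 S$)
$h{\left(\frac{6 - 10}{8 + 0} \right)} \left(F{\left(-3 \right)} - 426\right) = \left(2 - 2 \frac{6 - 10}{8 + 0}\right) \left(- \frac{3}{16 - 3} - 426\right) = \left(2 - 2 \left(- \frac{4}{8}\right)\right) \left(- \frac{3}{13} - 426\right) = \left(2 - 2 \left(\left(-4\right) \frac{1}{8}\right)\right) \left(\left(-3\right) \frac{1}{13} - 426\right) = \left(2 - -1\right) \left(- \frac{3}{13} - 426\right) = \left(2 + 1\right) \left(- \frac{5541}{13}\right) = 3 \left(- \frac{5541}{13}\right) = - \frac{16623}{13}$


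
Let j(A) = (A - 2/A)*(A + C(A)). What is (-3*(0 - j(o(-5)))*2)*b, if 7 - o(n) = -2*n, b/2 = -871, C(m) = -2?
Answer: -121940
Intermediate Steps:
b = -1742 (b = 2*(-871) = -1742)
o(n) = 7 + 2*n (o(n) = 7 - (-2)*n = 7 + 2*n)
j(A) = (-2 + A)*(A - 2/A) (j(A) = (A - 2/A)*(A - 2) = (A - 2/A)*(-2 + A) = (-2 + A)*(A - 2/A))
(-3*(0 - j(o(-5)))*2)*b = (-3*(0 - (-2 + (7 + 2*(-5))² - 2*(7 + 2*(-5)) + 4/(7 + 2*(-5))))*2)*(-1742) = (-3*(0 - (-2 + (7 - 10)² - 2*(7 - 10) + 4/(7 - 10)))*2)*(-1742) = (-3*(0 - (-2 + (-3)² - 2*(-3) + 4/(-3)))*2)*(-1742) = (-3*(0 - (-2 + 9 + 6 + 4*(-⅓)))*2)*(-1742) = (-3*(0 - (-2 + 9 + 6 - 4/3))*2)*(-1742) = (-3*(0 - 1*35/3)*2)*(-1742) = (-3*(0 - 35/3)*2)*(-1742) = (-3*(-35/3)*2)*(-1742) = (35*2)*(-1742) = 70*(-1742) = -121940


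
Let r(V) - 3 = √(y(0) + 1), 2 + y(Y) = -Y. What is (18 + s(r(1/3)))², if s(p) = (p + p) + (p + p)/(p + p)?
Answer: 621 + 100*I ≈ 621.0 + 100.0*I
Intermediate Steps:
y(Y) = -2 - Y
r(V) = 3 + I (r(V) = 3 + √((-2 - 1*0) + 1) = 3 + √((-2 + 0) + 1) = 3 + √(-2 + 1) = 3 + √(-1) = 3 + I)
s(p) = 1 + 2*p (s(p) = 2*p + (2*p)/((2*p)) = 2*p + (2*p)*(1/(2*p)) = 2*p + 1 = 1 + 2*p)
(18 + s(r(1/3)))² = (18 + (1 + 2*(3 + I)))² = (18 + (1 + (6 + 2*I)))² = (18 + (7 + 2*I))² = (25 + 2*I)²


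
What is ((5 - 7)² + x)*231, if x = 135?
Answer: 32109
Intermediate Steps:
((5 - 7)² + x)*231 = ((5 - 7)² + 135)*231 = ((-2)² + 135)*231 = (4 + 135)*231 = 139*231 = 32109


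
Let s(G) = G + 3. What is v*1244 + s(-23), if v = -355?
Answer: -441640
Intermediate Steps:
s(G) = 3 + G
v*1244 + s(-23) = -355*1244 + (3 - 23) = -441620 - 20 = -441640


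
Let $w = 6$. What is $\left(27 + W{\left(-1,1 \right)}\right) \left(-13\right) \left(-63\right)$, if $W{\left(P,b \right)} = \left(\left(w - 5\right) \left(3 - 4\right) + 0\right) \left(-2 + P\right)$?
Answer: $24570$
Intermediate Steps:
$W{\left(P,b \right)} = 2 - P$ ($W{\left(P,b \right)} = \left(\left(6 - 5\right) \left(3 - 4\right) + 0\right) \left(-2 + P\right) = \left(1 \left(-1\right) + 0\right) \left(-2 + P\right) = \left(-1 + 0\right) \left(-2 + P\right) = - (-2 + P) = 2 - P$)
$\left(27 + W{\left(-1,1 \right)}\right) \left(-13\right) \left(-63\right) = \left(27 + \left(2 - -1\right)\right) \left(-13\right) \left(-63\right) = \left(27 + \left(2 + 1\right)\right) \left(-13\right) \left(-63\right) = \left(27 + 3\right) \left(-13\right) \left(-63\right) = 30 \left(-13\right) \left(-63\right) = \left(-390\right) \left(-63\right) = 24570$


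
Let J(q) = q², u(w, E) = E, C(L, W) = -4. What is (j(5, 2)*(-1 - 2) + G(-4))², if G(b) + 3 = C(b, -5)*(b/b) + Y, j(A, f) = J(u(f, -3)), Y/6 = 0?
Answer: 1156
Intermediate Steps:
Y = 0 (Y = 6*0 = 0)
j(A, f) = 9 (j(A, f) = (-3)² = 9)
G(b) = -7 (G(b) = -3 + (-4*b/b + 0) = -3 + (-4*1 + 0) = -3 + (-4 + 0) = -3 - 4 = -7)
(j(5, 2)*(-1 - 2) + G(-4))² = (9*(-1 - 2) - 7)² = (9*(-3) - 7)² = (-27 - 7)² = (-34)² = 1156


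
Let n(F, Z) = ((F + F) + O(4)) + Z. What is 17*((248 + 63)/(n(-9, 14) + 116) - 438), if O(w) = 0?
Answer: -828665/112 ≈ -7398.8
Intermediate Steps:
n(F, Z) = Z + 2*F (n(F, Z) = ((F + F) + 0) + Z = (2*F + 0) + Z = 2*F + Z = Z + 2*F)
17*((248 + 63)/(n(-9, 14) + 116) - 438) = 17*((248 + 63)/((14 + 2*(-9)) + 116) - 438) = 17*(311/((14 - 18) + 116) - 438) = 17*(311/(-4 + 116) - 438) = 17*(311/112 - 438) = 17*(-48745/112) = -828665/112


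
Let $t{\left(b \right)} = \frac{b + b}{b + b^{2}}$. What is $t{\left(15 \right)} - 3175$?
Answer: $- \frac{25399}{8} \approx -3174.9$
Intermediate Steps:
$t{\left(b \right)} = \frac{2 b}{b + b^{2}}$
$t{\left(15 \right)} - 3175 = \frac{2}{1 + 15} - 3175 = \frac{2}{16} - 3175 = 2 \cdot \frac{1}{16} - 3175 = \frac{1}{8} - 3175 = - \frac{25399}{8}$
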